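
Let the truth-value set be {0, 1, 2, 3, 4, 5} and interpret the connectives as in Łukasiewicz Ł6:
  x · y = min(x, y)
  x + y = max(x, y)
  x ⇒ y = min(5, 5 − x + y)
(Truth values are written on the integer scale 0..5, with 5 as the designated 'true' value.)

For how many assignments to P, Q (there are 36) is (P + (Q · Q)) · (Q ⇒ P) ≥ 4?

13

value 5: 6 assignments (counts)
value 4: 7 assignments (counts)
value 3: 8 assignments
value 2: 8 assignments
value 1: 5 assignments
value 0: 2 assignments
So 13 of the 36 assignments meet the threshold.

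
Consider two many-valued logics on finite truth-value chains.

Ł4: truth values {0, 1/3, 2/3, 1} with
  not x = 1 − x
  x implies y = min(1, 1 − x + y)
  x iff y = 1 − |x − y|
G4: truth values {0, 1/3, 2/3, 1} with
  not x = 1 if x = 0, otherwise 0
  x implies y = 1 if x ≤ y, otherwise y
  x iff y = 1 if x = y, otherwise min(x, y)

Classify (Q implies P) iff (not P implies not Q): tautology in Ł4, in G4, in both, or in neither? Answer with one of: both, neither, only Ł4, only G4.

In Ł4: every assignment gives 1 — tautology.
In G4: at P = 1/3, Q = 2/3 the value is 1/3 — not a tautology.

only Ł4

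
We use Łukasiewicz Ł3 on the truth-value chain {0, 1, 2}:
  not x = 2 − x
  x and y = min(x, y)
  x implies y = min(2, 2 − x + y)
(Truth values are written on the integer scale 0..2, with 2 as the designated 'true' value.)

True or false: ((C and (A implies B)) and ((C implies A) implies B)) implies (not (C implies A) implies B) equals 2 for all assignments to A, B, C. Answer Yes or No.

No

Counterexample: take A = 0, B = 0, C = 2.
A implies B = 0 implies 0 = 2
C and (A implies B) = 2 and 2 = 2
C implies A = 2 implies 0 = 0
(C implies A) implies B = 0 implies 0 = 2
(C and (A implies B)) and ((C implies A) implies B) = 2 and 2 = 2
C implies A = 2 implies 0 = 0
not (C implies A) = not 0 = 2
not (C implies A) implies B = 2 implies 0 = 0
((C and (A implies B)) and ((C implies A) implies B)) implies (not (C implies A) implies B) = 2 implies 0 = 0
This gives 0 ≠ 2.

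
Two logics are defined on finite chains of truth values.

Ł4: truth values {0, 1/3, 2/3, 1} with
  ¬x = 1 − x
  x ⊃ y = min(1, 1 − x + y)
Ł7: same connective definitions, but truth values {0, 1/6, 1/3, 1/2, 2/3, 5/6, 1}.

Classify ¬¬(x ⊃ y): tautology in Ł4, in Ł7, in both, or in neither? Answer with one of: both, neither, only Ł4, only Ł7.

neither

In Ł4: at x = 1/3, y = 0 the value is 2/3 — not a tautology.
In Ł7: at x = 1/6, y = 0 the value is 5/6 — not a tautology.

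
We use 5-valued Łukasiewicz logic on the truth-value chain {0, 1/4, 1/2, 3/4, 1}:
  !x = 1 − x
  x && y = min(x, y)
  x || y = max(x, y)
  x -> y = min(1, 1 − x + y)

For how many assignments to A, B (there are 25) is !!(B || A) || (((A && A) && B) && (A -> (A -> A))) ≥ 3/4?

value 1: 9 assignments (counts)
value 3/4: 7 assignments (counts)
value 1/2: 5 assignments
value 1/4: 3 assignments
value 0: 1 assignment
So 16 of the 25 assignments meet the threshold.

16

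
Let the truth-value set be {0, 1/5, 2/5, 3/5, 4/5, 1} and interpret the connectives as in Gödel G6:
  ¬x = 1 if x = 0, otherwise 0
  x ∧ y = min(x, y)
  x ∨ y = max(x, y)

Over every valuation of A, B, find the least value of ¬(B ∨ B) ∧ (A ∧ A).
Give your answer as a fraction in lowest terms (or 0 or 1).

0

Take A = 0, B = 0:
B ∨ B = 0 ∨ 0 = 0
¬(B ∨ B) = ¬0 = 1
A ∧ A = 0 ∧ 0 = 0
¬(B ∨ B) ∧ (A ∧ A) = 1 ∧ 0 = 0
No assignment yields a value below 0, so this is the minimum.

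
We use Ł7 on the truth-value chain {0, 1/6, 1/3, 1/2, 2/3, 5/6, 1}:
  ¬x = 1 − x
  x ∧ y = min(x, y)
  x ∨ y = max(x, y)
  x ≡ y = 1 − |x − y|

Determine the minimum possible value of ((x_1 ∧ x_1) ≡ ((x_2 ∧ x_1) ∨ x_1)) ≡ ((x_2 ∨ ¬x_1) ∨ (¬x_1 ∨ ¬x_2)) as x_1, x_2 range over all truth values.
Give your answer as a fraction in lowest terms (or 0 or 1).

Take x_1 = 1/2, x_2 = 1/2:
x_1 ∧ x_1 = 1/2 ∧ 1/2 = 1/2
x_2 ∧ x_1 = 1/2 ∧ 1/2 = 1/2
(x_2 ∧ x_1) ∨ x_1 = 1/2 ∨ 1/2 = 1/2
(x_1 ∧ x_1) ≡ ((x_2 ∧ x_1) ∨ x_1) = 1/2 ≡ 1/2 = 1
¬x_1 = ¬1/2 = 1/2
x_2 ∨ ¬x_1 = 1/2 ∨ 1/2 = 1/2
¬x_1 = ¬1/2 = 1/2
¬x_2 = ¬1/2 = 1/2
¬x_1 ∨ ¬x_2 = 1/2 ∨ 1/2 = 1/2
(x_2 ∨ ¬x_1) ∨ (¬x_1 ∨ ¬x_2) = 1/2 ∨ 1/2 = 1/2
((x_1 ∧ x_1) ≡ ((x_2 ∧ x_1) ∨ x_1)) ≡ ((x_2 ∨ ¬x_1) ∨ (¬x_1 ∨ ¬x_2)) = 1 ≡ 1/2 = 1/2
No assignment yields a value below 1/2, so this is the minimum.

1/2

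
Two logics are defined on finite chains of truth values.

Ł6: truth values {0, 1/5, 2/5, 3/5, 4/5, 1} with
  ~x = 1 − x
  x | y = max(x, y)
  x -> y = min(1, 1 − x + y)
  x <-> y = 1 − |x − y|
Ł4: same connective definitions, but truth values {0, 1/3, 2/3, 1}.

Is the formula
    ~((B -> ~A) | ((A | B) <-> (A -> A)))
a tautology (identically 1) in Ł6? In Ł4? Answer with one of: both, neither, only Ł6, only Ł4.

In Ł6: at A = 0, B = 0 the value is 0 — not a tautology.
In Ł4: at A = 0, B = 0 the value is 0 — not a tautology.

neither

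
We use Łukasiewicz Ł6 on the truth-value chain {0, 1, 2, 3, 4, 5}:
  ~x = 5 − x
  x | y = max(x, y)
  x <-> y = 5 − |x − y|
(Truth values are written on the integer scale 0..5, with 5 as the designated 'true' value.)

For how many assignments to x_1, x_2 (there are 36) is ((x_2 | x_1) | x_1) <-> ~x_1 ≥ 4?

value 5: 3 assignments (counts)
value 4: 11 assignments (counts)
value 3: 4 assignments
value 2: 9 assignments
value 1: 2 assignments
value 0: 7 assignments
So 14 of the 36 assignments meet the threshold.

14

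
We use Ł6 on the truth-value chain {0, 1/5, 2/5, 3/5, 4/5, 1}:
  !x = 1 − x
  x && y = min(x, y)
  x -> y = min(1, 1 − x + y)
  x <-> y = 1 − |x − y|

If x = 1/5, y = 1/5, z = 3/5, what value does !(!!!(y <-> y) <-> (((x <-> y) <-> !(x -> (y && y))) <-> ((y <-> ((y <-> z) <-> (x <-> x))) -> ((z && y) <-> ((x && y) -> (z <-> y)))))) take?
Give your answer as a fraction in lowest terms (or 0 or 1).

y <-> y = 1/5 <-> 1/5 = 1
!(y <-> y) = !1 = 0
!!(y <-> y) = !0 = 1
!!!(y <-> y) = !1 = 0
x <-> y = 1/5 <-> 1/5 = 1
y && y = 1/5 && 1/5 = 1/5
x -> (y && y) = 1/5 -> 1/5 = 1
!(x -> (y && y)) = !1 = 0
(x <-> y) <-> !(x -> (y && y)) = 1 <-> 0 = 0
y <-> z = 1/5 <-> 3/5 = 3/5
x <-> x = 1/5 <-> 1/5 = 1
(y <-> z) <-> (x <-> x) = 3/5 <-> 1 = 3/5
y <-> ((y <-> z) <-> (x <-> x)) = 1/5 <-> 3/5 = 3/5
z && y = 3/5 && 1/5 = 1/5
x && y = 1/5 && 1/5 = 1/5
z <-> y = 3/5 <-> 1/5 = 3/5
(x && y) -> (z <-> y) = 1/5 -> 3/5 = 1
(z && y) <-> ((x && y) -> (z <-> y)) = 1/5 <-> 1 = 1/5
(y <-> ((y <-> z) <-> (x <-> x))) -> ((z && y) <-> ((x && y) -> (z <-> y))) = 3/5 -> 1/5 = 3/5
((x <-> y) <-> !(x -> (y && y))) <-> ((y <-> ((y <-> z) <-> (x <-> x))) -> ((z && y) <-> ((x && y) -> (z <-> y)))) = 0 <-> 3/5 = 2/5
!!!(y <-> y) <-> (((x <-> y) <-> !(x -> (y && y))) <-> ((y <-> ((y <-> z) <-> (x <-> x))) -> ((z && y) <-> ((x && y) -> (z <-> y))))) = 0 <-> 2/5 = 3/5
!(!!!(y <-> y) <-> (((x <-> y) <-> !(x -> (y && y))) <-> ((y <-> ((y <-> z) <-> (x <-> x))) -> ((z && y) <-> ((x && y) -> (z <-> y)))))) = !3/5 = 2/5

2/5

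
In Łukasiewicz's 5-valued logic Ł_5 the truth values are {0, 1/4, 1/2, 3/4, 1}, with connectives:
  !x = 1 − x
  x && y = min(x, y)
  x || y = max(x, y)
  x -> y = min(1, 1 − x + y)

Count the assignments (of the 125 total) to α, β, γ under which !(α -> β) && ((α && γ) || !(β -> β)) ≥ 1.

1

value 1: 1 assignment (counts)
value 3/4: 5 assignments
value 1/2: 12 assignments
value 1/4: 22 assignments
value 0: 85 assignments
So 1 of the 125 assignments meets the threshold.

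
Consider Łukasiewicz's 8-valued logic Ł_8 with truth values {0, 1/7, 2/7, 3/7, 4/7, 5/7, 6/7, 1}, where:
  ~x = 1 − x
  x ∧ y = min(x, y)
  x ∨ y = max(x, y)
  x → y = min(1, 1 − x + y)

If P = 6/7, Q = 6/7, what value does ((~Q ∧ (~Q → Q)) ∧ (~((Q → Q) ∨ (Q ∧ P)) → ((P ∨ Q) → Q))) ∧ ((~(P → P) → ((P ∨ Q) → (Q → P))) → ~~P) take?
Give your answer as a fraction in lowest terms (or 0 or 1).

~Q = ~6/7 = 1/7
~Q = ~6/7 = 1/7
~Q → Q = 1/7 → 6/7 = 1
~Q ∧ (~Q → Q) = 1/7 ∧ 1 = 1/7
Q → Q = 6/7 → 6/7 = 1
Q ∧ P = 6/7 ∧ 6/7 = 6/7
(Q → Q) ∨ (Q ∧ P) = 1 ∨ 6/7 = 1
~((Q → Q) ∨ (Q ∧ P)) = ~1 = 0
P ∨ Q = 6/7 ∨ 6/7 = 6/7
(P ∨ Q) → Q = 6/7 → 6/7 = 1
~((Q → Q) ∨ (Q ∧ P)) → ((P ∨ Q) → Q) = 0 → 1 = 1
(~Q ∧ (~Q → Q)) ∧ (~((Q → Q) ∨ (Q ∧ P)) → ((P ∨ Q) → Q)) = 1/7 ∧ 1 = 1/7
P → P = 6/7 → 6/7 = 1
~(P → P) = ~1 = 0
P ∨ Q = 6/7 ∨ 6/7 = 6/7
Q → P = 6/7 → 6/7 = 1
(P ∨ Q) → (Q → P) = 6/7 → 1 = 1
~(P → P) → ((P ∨ Q) → (Q → P)) = 0 → 1 = 1
~P = ~6/7 = 1/7
~~P = ~1/7 = 6/7
(~(P → P) → ((P ∨ Q) → (Q → P))) → ~~P = 1 → 6/7 = 6/7
((~Q ∧ (~Q → Q)) ∧ (~((Q → Q) ∨ (Q ∧ P)) → ((P ∨ Q) → Q))) ∧ ((~(P → P) → ((P ∨ Q) → (Q → P))) → ~~P) = 1/7 ∧ 6/7 = 1/7

1/7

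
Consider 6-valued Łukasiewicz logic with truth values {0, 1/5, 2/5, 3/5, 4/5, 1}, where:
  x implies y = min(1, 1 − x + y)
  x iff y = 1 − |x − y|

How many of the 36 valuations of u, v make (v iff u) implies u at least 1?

17

value 1: 17 assignments (counts)
value 4/5: 7 assignments
value 3/5: 5 assignments
value 2/5: 4 assignments
value 1/5: 2 assignments
value 0: 1 assignment
So 17 of the 36 assignments meet the threshold.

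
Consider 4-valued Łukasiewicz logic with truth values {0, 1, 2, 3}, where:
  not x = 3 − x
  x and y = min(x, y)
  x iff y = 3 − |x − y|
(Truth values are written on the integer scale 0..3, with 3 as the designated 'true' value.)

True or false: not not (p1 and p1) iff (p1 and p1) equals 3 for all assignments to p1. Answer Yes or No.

Yes

p1 = 0 ↦ 3
p1 = 1 ↦ 3
p1 = 2 ↦ 3
p1 = 3 ↦ 3
Every assignment gives a value ≥ 3.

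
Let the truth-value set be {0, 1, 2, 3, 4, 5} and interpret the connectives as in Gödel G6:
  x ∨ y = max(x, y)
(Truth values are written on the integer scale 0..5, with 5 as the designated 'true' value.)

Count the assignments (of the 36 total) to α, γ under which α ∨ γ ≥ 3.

27

value 5: 11 assignments (counts)
value 4: 9 assignments (counts)
value 3: 7 assignments (counts)
value 2: 5 assignments
value 1: 3 assignments
value 0: 1 assignment
So 27 of the 36 assignments meet the threshold.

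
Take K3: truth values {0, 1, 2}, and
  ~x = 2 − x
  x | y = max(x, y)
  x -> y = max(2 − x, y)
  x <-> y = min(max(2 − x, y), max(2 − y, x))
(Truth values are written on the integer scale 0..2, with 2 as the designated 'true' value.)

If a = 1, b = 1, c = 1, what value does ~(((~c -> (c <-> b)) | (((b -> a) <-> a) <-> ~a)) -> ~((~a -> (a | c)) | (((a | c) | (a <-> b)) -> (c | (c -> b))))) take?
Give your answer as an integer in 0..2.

1

~c = ~1 = 1
c <-> b = 1 <-> 1 = 1
~c -> (c <-> b) = 1 -> 1 = 1
b -> a = 1 -> 1 = 1
(b -> a) <-> a = 1 <-> 1 = 1
~a = ~1 = 1
((b -> a) <-> a) <-> ~a = 1 <-> 1 = 1
(~c -> (c <-> b)) | (((b -> a) <-> a) <-> ~a) = 1 | 1 = 1
~a = ~1 = 1
a | c = 1 | 1 = 1
~a -> (a | c) = 1 -> 1 = 1
a | c = 1 | 1 = 1
a <-> b = 1 <-> 1 = 1
(a | c) | (a <-> b) = 1 | 1 = 1
c -> b = 1 -> 1 = 1
c | (c -> b) = 1 | 1 = 1
((a | c) | (a <-> b)) -> (c | (c -> b)) = 1 -> 1 = 1
(~a -> (a | c)) | (((a | c) | (a <-> b)) -> (c | (c -> b))) = 1 | 1 = 1
~((~a -> (a | c)) | (((a | c) | (a <-> b)) -> (c | (c -> b)))) = ~1 = 1
((~c -> (c <-> b)) | (((b -> a) <-> a) <-> ~a)) -> ~((~a -> (a | c)) | (((a | c) | (a <-> b)) -> (c | (c -> b)))) = 1 -> 1 = 1
~(((~c -> (c <-> b)) | (((b -> a) <-> a) <-> ~a)) -> ~((~a -> (a | c)) | (((a | c) | (a <-> b)) -> (c | (c -> b))))) = ~1 = 1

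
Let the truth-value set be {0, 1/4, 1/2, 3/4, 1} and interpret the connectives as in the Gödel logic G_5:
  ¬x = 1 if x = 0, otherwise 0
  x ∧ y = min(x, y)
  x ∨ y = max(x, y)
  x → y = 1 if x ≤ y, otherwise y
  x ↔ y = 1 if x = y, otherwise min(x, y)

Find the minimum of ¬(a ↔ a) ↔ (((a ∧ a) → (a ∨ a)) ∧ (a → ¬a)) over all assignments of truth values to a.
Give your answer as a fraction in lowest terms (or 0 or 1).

0

Take a = 0:
a ↔ a = 0 ↔ 0 = 1
¬(a ↔ a) = ¬1 = 0
a ∧ a = 0 ∧ 0 = 0
a ∨ a = 0 ∨ 0 = 0
(a ∧ a) → (a ∨ a) = 0 → 0 = 1
¬a = ¬0 = 1
a → ¬a = 0 → 1 = 1
((a ∧ a) → (a ∨ a)) ∧ (a → ¬a) = 1 ∧ 1 = 1
¬(a ↔ a) ↔ (((a ∧ a) → (a ∨ a)) ∧ (a → ¬a)) = 0 ↔ 1 = 0
No assignment yields a value below 0, so this is the minimum.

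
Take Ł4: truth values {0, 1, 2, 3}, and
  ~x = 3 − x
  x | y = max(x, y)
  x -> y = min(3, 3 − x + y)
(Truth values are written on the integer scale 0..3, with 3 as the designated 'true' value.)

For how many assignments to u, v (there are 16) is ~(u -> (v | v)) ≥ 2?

3

u = 0, v = 0 ↦ 0  <
u = 0, v = 1 ↦ 0  <
u = 0, v = 2 ↦ 0  <
u = 0, v = 3 ↦ 0  <
u = 1, v = 0 ↦ 1  <
u = 1, v = 1 ↦ 0  <
u = 1, v = 2 ↦ 0  <
u = 1, v = 3 ↦ 0  <
u = 2, v = 0 ↦ 2  ≥
u = 2, v = 1 ↦ 1  <
u = 2, v = 2 ↦ 0  <
u = 2, v = 3 ↦ 0  <
u = 3, v = 0 ↦ 3  ≥
u = 3, v = 1 ↦ 2  ≥
u = 3, v = 2 ↦ 1  <
u = 3, v = 3 ↦ 0  <
So 3 of the 16 assignments meet the threshold.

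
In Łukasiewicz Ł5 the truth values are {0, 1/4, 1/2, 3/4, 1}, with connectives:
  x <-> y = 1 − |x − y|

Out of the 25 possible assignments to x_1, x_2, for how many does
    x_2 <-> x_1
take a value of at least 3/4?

13

value 1: 5 assignments (counts)
value 3/4: 8 assignments (counts)
value 1/2: 6 assignments
value 1/4: 4 assignments
value 0: 2 assignments
So 13 of the 25 assignments meet the threshold.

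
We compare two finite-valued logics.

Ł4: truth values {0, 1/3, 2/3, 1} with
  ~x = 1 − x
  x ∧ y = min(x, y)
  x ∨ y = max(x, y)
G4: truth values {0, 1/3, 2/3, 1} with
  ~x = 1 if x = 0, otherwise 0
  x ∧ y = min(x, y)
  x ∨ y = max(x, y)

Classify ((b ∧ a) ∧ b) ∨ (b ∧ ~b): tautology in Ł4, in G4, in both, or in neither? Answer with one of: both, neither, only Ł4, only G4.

In Ł4: at a = 0, b = 0 the value is 0 — not a tautology.
In G4: at a = 0, b = 0 the value is 0 — not a tautology.

neither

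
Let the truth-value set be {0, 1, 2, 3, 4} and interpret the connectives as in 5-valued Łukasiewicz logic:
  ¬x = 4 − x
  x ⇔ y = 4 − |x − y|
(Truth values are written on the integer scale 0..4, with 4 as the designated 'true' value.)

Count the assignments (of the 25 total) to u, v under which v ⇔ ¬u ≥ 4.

5

value 4: 5 assignments (counts)
value 3: 8 assignments
value 2: 6 assignments
value 1: 4 assignments
value 0: 2 assignments
So 5 of the 25 assignments meet the threshold.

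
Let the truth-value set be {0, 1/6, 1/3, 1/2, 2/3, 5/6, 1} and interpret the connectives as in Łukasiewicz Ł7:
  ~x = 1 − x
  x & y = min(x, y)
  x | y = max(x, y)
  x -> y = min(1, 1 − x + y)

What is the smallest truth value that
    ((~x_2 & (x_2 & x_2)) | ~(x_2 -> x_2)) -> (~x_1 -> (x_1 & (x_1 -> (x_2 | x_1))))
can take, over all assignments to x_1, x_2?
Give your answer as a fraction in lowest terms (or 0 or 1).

1/2

Take x_1 = 0, x_2 = 1/2:
~x_2 = ~1/2 = 1/2
x_2 & x_2 = 1/2 & 1/2 = 1/2
~x_2 & (x_2 & x_2) = 1/2 & 1/2 = 1/2
x_2 -> x_2 = 1/2 -> 1/2 = 1
~(x_2 -> x_2) = ~1 = 0
(~x_2 & (x_2 & x_2)) | ~(x_2 -> x_2) = 1/2 | 0 = 1/2
~x_1 = ~0 = 1
x_2 | x_1 = 1/2 | 0 = 1/2
x_1 -> (x_2 | x_1) = 0 -> 1/2 = 1
x_1 & (x_1 -> (x_2 | x_1)) = 0 & 1 = 0
~x_1 -> (x_1 & (x_1 -> (x_2 | x_1))) = 1 -> 0 = 0
((~x_2 & (x_2 & x_2)) | ~(x_2 -> x_2)) -> (~x_1 -> (x_1 & (x_1 -> (x_2 | x_1)))) = 1/2 -> 0 = 1/2
No assignment yields a value below 1/2, so this is the minimum.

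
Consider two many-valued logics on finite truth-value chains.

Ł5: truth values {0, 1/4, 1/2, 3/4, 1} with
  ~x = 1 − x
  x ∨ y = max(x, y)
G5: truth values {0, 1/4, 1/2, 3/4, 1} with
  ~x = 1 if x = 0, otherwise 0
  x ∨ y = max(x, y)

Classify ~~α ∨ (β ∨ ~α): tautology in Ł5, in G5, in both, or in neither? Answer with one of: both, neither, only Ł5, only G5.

In Ł5: at α = 1/4, β = 0 the value is 3/4 — not a tautology.
In G5: every assignment gives 1 — tautology.

only G5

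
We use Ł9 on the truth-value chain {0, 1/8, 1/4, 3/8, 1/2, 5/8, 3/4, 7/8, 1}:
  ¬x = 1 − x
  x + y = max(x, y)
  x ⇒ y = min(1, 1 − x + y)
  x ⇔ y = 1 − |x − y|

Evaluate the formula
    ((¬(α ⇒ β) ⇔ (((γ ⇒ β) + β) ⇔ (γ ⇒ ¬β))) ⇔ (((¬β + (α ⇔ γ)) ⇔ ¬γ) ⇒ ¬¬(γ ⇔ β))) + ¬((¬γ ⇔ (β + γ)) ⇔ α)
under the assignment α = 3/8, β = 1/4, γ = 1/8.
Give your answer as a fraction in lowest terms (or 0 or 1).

α ⇒ β = 3/8 ⇒ 1/4 = 7/8
¬(α ⇒ β) = ¬7/8 = 1/8
γ ⇒ β = 1/8 ⇒ 1/4 = 1
(γ ⇒ β) + β = 1 + 1/4 = 1
¬β = ¬1/4 = 3/4
γ ⇒ ¬β = 1/8 ⇒ 3/4 = 1
((γ ⇒ β) + β) ⇔ (γ ⇒ ¬β) = 1 ⇔ 1 = 1
¬(α ⇒ β) ⇔ (((γ ⇒ β) + β) ⇔ (γ ⇒ ¬β)) = 1/8 ⇔ 1 = 1/8
¬β = ¬1/4 = 3/4
α ⇔ γ = 3/8 ⇔ 1/8 = 3/4
¬β + (α ⇔ γ) = 3/4 + 3/4 = 3/4
¬γ = ¬1/8 = 7/8
(¬β + (α ⇔ γ)) ⇔ ¬γ = 3/4 ⇔ 7/8 = 7/8
γ ⇔ β = 1/8 ⇔ 1/4 = 7/8
¬(γ ⇔ β) = ¬7/8 = 1/8
¬¬(γ ⇔ β) = ¬1/8 = 7/8
((¬β + (α ⇔ γ)) ⇔ ¬γ) ⇒ ¬¬(γ ⇔ β) = 7/8 ⇒ 7/8 = 1
(¬(α ⇒ β) ⇔ (((γ ⇒ β) + β) ⇔ (γ ⇒ ¬β))) ⇔ (((¬β + (α ⇔ γ)) ⇔ ¬γ) ⇒ ¬¬(γ ⇔ β)) = 1/8 ⇔ 1 = 1/8
¬γ = ¬1/8 = 7/8
β + γ = 1/4 + 1/8 = 1/4
¬γ ⇔ (β + γ) = 7/8 ⇔ 1/4 = 3/8
(¬γ ⇔ (β + γ)) ⇔ α = 3/8 ⇔ 3/8 = 1
¬((¬γ ⇔ (β + γ)) ⇔ α) = ¬1 = 0
((¬(α ⇒ β) ⇔ (((γ ⇒ β) + β) ⇔ (γ ⇒ ¬β))) ⇔ (((¬β + (α ⇔ γ)) ⇔ ¬γ) ⇒ ¬¬(γ ⇔ β))) + ¬((¬γ ⇔ (β + γ)) ⇔ α) = 1/8 + 0 = 1/8

1/8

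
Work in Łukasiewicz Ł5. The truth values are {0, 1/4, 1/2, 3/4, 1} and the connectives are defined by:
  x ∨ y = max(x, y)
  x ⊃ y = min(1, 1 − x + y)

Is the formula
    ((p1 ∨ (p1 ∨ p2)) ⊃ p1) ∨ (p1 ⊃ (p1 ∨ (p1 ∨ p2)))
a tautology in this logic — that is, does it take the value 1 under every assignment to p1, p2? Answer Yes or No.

At p1 = 1/2, p2 = 3/4, for instance:
p1 ∨ p2 = 1/2 ∨ 3/4 = 3/4
p1 ∨ (p1 ∨ p2) = 1/2 ∨ 3/4 = 3/4
(p1 ∨ (p1 ∨ p2)) ⊃ p1 = 3/4 ⊃ 1/2 = 3/4
p1 ⊃ (p1 ∨ (p1 ∨ p2)) = 1/2 ⊃ 3/4 = 1
((p1 ∨ (p1 ∨ p2)) ⊃ p1) ∨ (p1 ⊃ (p1 ∨ (p1 ∨ p2))) = 3/4 ∨ 1 = 1
and checking the remaining 24 assignments likewise gives ≥ 1 in every case.

Yes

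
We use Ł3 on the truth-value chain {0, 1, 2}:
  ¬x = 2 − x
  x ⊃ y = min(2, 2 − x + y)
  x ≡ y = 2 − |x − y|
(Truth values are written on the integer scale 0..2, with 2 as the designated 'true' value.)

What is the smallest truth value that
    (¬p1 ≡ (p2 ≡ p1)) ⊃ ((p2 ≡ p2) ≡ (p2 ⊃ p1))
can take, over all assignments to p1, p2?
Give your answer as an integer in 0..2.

1

Take p1 = 1, p2 = 2:
¬p1 = ¬1 = 1
p2 ≡ p1 = 2 ≡ 1 = 1
¬p1 ≡ (p2 ≡ p1) = 1 ≡ 1 = 2
p2 ≡ p2 = 2 ≡ 2 = 2
p2 ⊃ p1 = 2 ⊃ 1 = 1
(p2 ≡ p2) ≡ (p2 ⊃ p1) = 2 ≡ 1 = 1
(¬p1 ≡ (p2 ≡ p1)) ⊃ ((p2 ≡ p2) ≡ (p2 ⊃ p1)) = 2 ⊃ 1 = 1
No assignment yields a value below 1, so this is the minimum.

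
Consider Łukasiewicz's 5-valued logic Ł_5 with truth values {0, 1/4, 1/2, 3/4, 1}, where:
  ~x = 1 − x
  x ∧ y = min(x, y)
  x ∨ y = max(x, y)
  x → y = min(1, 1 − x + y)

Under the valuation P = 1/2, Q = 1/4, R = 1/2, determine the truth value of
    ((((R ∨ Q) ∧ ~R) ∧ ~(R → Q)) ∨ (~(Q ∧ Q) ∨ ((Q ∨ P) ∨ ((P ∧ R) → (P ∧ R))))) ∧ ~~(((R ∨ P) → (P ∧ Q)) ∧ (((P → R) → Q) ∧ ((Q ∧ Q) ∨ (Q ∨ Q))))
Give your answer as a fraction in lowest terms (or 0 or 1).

1/4

R ∨ Q = 1/2 ∨ 1/4 = 1/2
~R = ~1/2 = 1/2
(R ∨ Q) ∧ ~R = 1/2 ∧ 1/2 = 1/2
R → Q = 1/2 → 1/4 = 3/4
~(R → Q) = ~3/4 = 1/4
((R ∨ Q) ∧ ~R) ∧ ~(R → Q) = 1/2 ∧ 1/4 = 1/4
Q ∧ Q = 1/4 ∧ 1/4 = 1/4
~(Q ∧ Q) = ~1/4 = 3/4
Q ∨ P = 1/4 ∨ 1/2 = 1/2
P ∧ R = 1/2 ∧ 1/2 = 1/2
P ∧ R = 1/2 ∧ 1/2 = 1/2
(P ∧ R) → (P ∧ R) = 1/2 → 1/2 = 1
(Q ∨ P) ∨ ((P ∧ R) → (P ∧ R)) = 1/2 ∨ 1 = 1
~(Q ∧ Q) ∨ ((Q ∨ P) ∨ ((P ∧ R) → (P ∧ R))) = 3/4 ∨ 1 = 1
(((R ∨ Q) ∧ ~R) ∧ ~(R → Q)) ∨ (~(Q ∧ Q) ∨ ((Q ∨ P) ∨ ((P ∧ R) → (P ∧ R)))) = 1/4 ∨ 1 = 1
R ∨ P = 1/2 ∨ 1/2 = 1/2
P ∧ Q = 1/2 ∧ 1/4 = 1/4
(R ∨ P) → (P ∧ Q) = 1/2 → 1/4 = 3/4
P → R = 1/2 → 1/2 = 1
(P → R) → Q = 1 → 1/4 = 1/4
Q ∧ Q = 1/4 ∧ 1/4 = 1/4
Q ∨ Q = 1/4 ∨ 1/4 = 1/4
(Q ∧ Q) ∨ (Q ∨ Q) = 1/4 ∨ 1/4 = 1/4
((P → R) → Q) ∧ ((Q ∧ Q) ∨ (Q ∨ Q)) = 1/4 ∧ 1/4 = 1/4
((R ∨ P) → (P ∧ Q)) ∧ (((P → R) → Q) ∧ ((Q ∧ Q) ∨ (Q ∨ Q))) = 3/4 ∧ 1/4 = 1/4
~(((R ∨ P) → (P ∧ Q)) ∧ (((P → R) → Q) ∧ ((Q ∧ Q) ∨ (Q ∨ Q)))) = ~1/4 = 3/4
~~(((R ∨ P) → (P ∧ Q)) ∧ (((P → R) → Q) ∧ ((Q ∧ Q) ∨ (Q ∨ Q)))) = ~3/4 = 1/4
((((R ∨ Q) ∧ ~R) ∧ ~(R → Q)) ∨ (~(Q ∧ Q) ∨ ((Q ∨ P) ∨ ((P ∧ R) → (P ∧ R))))) ∧ ~~(((R ∨ P) → (P ∧ Q)) ∧ (((P → R) → Q) ∧ ((Q ∧ Q) ∨ (Q ∨ Q)))) = 1 ∧ 1/4 = 1/4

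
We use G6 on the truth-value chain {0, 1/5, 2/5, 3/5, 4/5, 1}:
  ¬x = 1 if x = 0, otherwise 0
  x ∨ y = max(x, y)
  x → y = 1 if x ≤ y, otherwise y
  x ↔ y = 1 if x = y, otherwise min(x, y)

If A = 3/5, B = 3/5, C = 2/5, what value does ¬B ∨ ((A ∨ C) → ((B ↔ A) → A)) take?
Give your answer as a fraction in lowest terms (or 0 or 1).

1

¬B = ¬3/5 = 0
A ∨ C = 3/5 ∨ 2/5 = 3/5
B ↔ A = 3/5 ↔ 3/5 = 1
(B ↔ A) → A = 1 → 3/5 = 3/5
(A ∨ C) → ((B ↔ A) → A) = 3/5 → 3/5 = 1
¬B ∨ ((A ∨ C) → ((B ↔ A) → A)) = 0 ∨ 1 = 1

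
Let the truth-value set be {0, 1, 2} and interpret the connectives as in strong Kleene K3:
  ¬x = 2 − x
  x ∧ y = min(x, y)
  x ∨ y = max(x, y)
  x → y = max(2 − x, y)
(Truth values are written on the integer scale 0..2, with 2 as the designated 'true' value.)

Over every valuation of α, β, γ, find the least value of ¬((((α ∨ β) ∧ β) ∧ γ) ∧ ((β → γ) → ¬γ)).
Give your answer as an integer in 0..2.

1

Take α = 0, β = 1, γ = 1:
α ∨ β = 0 ∨ 1 = 1
(α ∨ β) ∧ β = 1 ∧ 1 = 1
((α ∨ β) ∧ β) ∧ γ = 1 ∧ 1 = 1
β → γ = 1 → 1 = 1
¬γ = ¬1 = 1
(β → γ) → ¬γ = 1 → 1 = 1
(((α ∨ β) ∧ β) ∧ γ) ∧ ((β → γ) → ¬γ) = 1 ∧ 1 = 1
¬((((α ∨ β) ∧ β) ∧ γ) ∧ ((β → γ) → ¬γ)) = ¬1 = 1
No assignment yields a value below 1, so this is the minimum.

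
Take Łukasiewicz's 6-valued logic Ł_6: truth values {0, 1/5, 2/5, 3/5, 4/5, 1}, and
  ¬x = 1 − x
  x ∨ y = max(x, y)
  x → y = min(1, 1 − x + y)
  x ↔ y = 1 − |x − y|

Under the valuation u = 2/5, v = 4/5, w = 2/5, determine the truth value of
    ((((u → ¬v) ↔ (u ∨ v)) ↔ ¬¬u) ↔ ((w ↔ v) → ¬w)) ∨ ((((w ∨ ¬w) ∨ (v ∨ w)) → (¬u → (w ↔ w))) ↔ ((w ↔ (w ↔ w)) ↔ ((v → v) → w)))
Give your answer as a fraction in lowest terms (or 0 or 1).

¬v = ¬4/5 = 1/5
u → ¬v = 2/5 → 1/5 = 4/5
u ∨ v = 2/5 ∨ 4/5 = 4/5
(u → ¬v) ↔ (u ∨ v) = 4/5 ↔ 4/5 = 1
¬u = ¬2/5 = 3/5
¬¬u = ¬3/5 = 2/5
((u → ¬v) ↔ (u ∨ v)) ↔ ¬¬u = 1 ↔ 2/5 = 2/5
w ↔ v = 2/5 ↔ 4/5 = 3/5
¬w = ¬2/5 = 3/5
(w ↔ v) → ¬w = 3/5 → 3/5 = 1
(((u → ¬v) ↔ (u ∨ v)) ↔ ¬¬u) ↔ ((w ↔ v) → ¬w) = 2/5 ↔ 1 = 2/5
¬w = ¬2/5 = 3/5
w ∨ ¬w = 2/5 ∨ 3/5 = 3/5
v ∨ w = 4/5 ∨ 2/5 = 4/5
(w ∨ ¬w) ∨ (v ∨ w) = 3/5 ∨ 4/5 = 4/5
¬u = ¬2/5 = 3/5
w ↔ w = 2/5 ↔ 2/5 = 1
¬u → (w ↔ w) = 3/5 → 1 = 1
((w ∨ ¬w) ∨ (v ∨ w)) → (¬u → (w ↔ w)) = 4/5 → 1 = 1
w ↔ w = 2/5 ↔ 2/5 = 1
w ↔ (w ↔ w) = 2/5 ↔ 1 = 2/5
v → v = 4/5 → 4/5 = 1
(v → v) → w = 1 → 2/5 = 2/5
(w ↔ (w ↔ w)) ↔ ((v → v) → w) = 2/5 ↔ 2/5 = 1
(((w ∨ ¬w) ∨ (v ∨ w)) → (¬u → (w ↔ w))) ↔ ((w ↔ (w ↔ w)) ↔ ((v → v) → w)) = 1 ↔ 1 = 1
((((u → ¬v) ↔ (u ∨ v)) ↔ ¬¬u) ↔ ((w ↔ v) → ¬w)) ∨ ((((w ∨ ¬w) ∨ (v ∨ w)) → (¬u → (w ↔ w))) ↔ ((w ↔ (w ↔ w)) ↔ ((v → v) → w))) = 2/5 ∨ 1 = 1

1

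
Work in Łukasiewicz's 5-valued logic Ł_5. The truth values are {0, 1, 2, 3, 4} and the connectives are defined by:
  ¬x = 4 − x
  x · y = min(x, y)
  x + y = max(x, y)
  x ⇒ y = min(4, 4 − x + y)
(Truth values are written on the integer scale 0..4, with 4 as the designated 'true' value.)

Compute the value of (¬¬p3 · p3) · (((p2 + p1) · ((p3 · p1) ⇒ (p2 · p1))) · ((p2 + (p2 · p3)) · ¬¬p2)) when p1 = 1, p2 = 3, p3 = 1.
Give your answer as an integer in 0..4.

¬p3 = ¬1 = 3
¬¬p3 = ¬3 = 1
¬¬p3 · p3 = 1 · 1 = 1
p2 + p1 = 3 + 1 = 3
p3 · p1 = 1 · 1 = 1
p2 · p1 = 3 · 1 = 1
(p3 · p1) ⇒ (p2 · p1) = 1 ⇒ 1 = 4
(p2 + p1) · ((p3 · p1) ⇒ (p2 · p1)) = 3 · 4 = 3
p2 · p3 = 3 · 1 = 1
p2 + (p2 · p3) = 3 + 1 = 3
¬p2 = ¬3 = 1
¬¬p2 = ¬1 = 3
(p2 + (p2 · p3)) · ¬¬p2 = 3 · 3 = 3
((p2 + p1) · ((p3 · p1) ⇒ (p2 · p1))) · ((p2 + (p2 · p3)) · ¬¬p2) = 3 · 3 = 3
(¬¬p3 · p3) · (((p2 + p1) · ((p3 · p1) ⇒ (p2 · p1))) · ((p2 + (p2 · p3)) · ¬¬p2)) = 1 · 3 = 1

1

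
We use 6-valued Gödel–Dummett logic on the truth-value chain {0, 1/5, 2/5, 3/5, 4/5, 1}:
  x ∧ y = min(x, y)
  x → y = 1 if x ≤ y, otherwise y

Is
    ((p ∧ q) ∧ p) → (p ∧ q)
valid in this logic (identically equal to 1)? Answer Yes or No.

At p = 0, q = 3/5, for instance:
p ∧ q = 0 ∧ 3/5 = 0
(p ∧ q) ∧ p = 0 ∧ 0 = 0
((p ∧ q) ∧ p) → (p ∧ q) = 0 → 0 = 1
and checking the remaining 35 assignments likewise gives ≥ 1 in every case.

Yes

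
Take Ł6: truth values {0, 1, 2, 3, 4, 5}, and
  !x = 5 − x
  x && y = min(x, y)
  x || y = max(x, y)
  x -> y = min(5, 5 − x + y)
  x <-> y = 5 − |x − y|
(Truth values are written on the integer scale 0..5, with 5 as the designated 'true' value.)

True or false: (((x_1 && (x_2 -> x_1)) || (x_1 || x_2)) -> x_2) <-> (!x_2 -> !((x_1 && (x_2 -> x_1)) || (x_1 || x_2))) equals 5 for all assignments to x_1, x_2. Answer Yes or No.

At x_1 = 2, x_2 = 5, for instance:
x_2 -> x_1 = 5 -> 2 = 2
x_1 && (x_2 -> x_1) = 2 && 2 = 2
x_1 || x_2 = 2 || 5 = 5
(x_1 && (x_2 -> x_1)) || (x_1 || x_2) = 2 || 5 = 5
((x_1 && (x_2 -> x_1)) || (x_1 || x_2)) -> x_2 = 5 -> 5 = 5
!x_2 = !5 = 0
!((x_1 && (x_2 -> x_1)) || (x_1 || x_2)) = !5 = 0
!x_2 -> !((x_1 && (x_2 -> x_1)) || (x_1 || x_2)) = 0 -> 0 = 5
(((x_1 && (x_2 -> x_1)) || (x_1 || x_2)) -> x_2) <-> (!x_2 -> !((x_1 && (x_2 -> x_1)) || (x_1 || x_2))) = 5 <-> 5 = 5
and checking the remaining 35 assignments likewise gives ≥ 5 in every case.

Yes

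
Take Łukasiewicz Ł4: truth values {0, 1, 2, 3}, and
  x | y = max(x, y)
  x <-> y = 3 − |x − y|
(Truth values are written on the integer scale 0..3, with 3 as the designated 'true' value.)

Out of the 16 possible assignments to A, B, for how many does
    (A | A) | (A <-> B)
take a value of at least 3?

A = 0, B = 0 ↦ 3  ≥
A = 0, B = 1 ↦ 2  <
A = 0, B = 2 ↦ 1  <
A = 0, B = 3 ↦ 0  <
A = 1, B = 0 ↦ 2  <
A = 1, B = 1 ↦ 3  ≥
A = 1, B = 2 ↦ 2  <
A = 1, B = 3 ↦ 1  <
A = 2, B = 0 ↦ 2  <
A = 2, B = 1 ↦ 2  <
A = 2, B = 2 ↦ 3  ≥
A = 2, B = 3 ↦ 2  <
A = 3, B = 0 ↦ 3  ≥
A = 3, B = 1 ↦ 3  ≥
A = 3, B = 2 ↦ 3  ≥
A = 3, B = 3 ↦ 3  ≥
So 7 of the 16 assignments meet the threshold.

7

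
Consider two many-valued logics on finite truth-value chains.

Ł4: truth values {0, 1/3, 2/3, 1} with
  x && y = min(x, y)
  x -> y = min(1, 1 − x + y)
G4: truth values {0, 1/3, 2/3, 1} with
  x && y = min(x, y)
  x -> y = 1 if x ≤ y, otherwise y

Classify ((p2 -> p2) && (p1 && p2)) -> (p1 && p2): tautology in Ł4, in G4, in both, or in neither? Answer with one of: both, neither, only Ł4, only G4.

both

In Ł4: every assignment gives 1 — tautology.
In G4: every assignment gives 1 — tautology.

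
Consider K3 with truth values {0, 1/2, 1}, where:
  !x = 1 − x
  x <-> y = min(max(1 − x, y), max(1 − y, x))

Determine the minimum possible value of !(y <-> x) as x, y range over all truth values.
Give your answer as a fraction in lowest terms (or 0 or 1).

Take x = 0, y = 0:
y <-> x = 0 <-> 0 = 1
!(y <-> x) = !1 = 0
No assignment yields a value below 0, so this is the minimum.

0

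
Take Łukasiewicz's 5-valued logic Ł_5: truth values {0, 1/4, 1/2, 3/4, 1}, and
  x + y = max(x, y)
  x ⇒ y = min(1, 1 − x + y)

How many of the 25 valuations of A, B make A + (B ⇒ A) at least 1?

value 1: 15 assignments (counts)
value 3/4: 4 assignments
value 1/2: 3 assignments
value 1/4: 2 assignments
value 0: 1 assignment
So 15 of the 25 assignments meet the threshold.

15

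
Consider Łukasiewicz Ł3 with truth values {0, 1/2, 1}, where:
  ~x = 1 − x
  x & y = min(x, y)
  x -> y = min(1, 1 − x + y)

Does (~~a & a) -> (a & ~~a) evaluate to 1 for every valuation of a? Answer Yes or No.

Yes

a = 0 ↦ 1
a = 1/2 ↦ 1
a = 1 ↦ 1
Every assignment gives a value ≥ 1.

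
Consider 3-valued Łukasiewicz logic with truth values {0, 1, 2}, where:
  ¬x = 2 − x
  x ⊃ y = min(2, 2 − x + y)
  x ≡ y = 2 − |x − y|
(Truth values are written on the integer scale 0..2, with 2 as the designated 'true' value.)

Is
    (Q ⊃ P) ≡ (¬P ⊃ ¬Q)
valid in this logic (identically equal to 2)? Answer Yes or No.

Yes

P = 0, Q = 0 ↦ 2
P = 0, Q = 1 ↦ 2
P = 0, Q = 2 ↦ 2
P = 1, Q = 0 ↦ 2
P = 1, Q = 1 ↦ 2
P = 1, Q = 2 ↦ 2
P = 2, Q = 0 ↦ 2
P = 2, Q = 1 ↦ 2
P = 2, Q = 2 ↦ 2
Every assignment gives a value ≥ 2.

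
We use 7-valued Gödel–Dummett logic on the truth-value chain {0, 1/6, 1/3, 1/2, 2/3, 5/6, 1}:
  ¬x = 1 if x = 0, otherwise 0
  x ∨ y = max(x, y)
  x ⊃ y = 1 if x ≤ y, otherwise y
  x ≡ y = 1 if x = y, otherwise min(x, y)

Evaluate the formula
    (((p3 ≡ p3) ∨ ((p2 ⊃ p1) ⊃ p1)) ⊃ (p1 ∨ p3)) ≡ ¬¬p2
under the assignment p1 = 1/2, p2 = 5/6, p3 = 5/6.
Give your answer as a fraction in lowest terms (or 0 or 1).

p3 ≡ p3 = 5/6 ≡ 5/6 = 1
p2 ⊃ p1 = 5/6 ⊃ 1/2 = 1/2
(p2 ⊃ p1) ⊃ p1 = 1/2 ⊃ 1/2 = 1
(p3 ≡ p3) ∨ ((p2 ⊃ p1) ⊃ p1) = 1 ∨ 1 = 1
p1 ∨ p3 = 1/2 ∨ 5/6 = 5/6
((p3 ≡ p3) ∨ ((p2 ⊃ p1) ⊃ p1)) ⊃ (p1 ∨ p3) = 1 ⊃ 5/6 = 5/6
¬p2 = ¬5/6 = 0
¬¬p2 = ¬0 = 1
(((p3 ≡ p3) ∨ ((p2 ⊃ p1) ⊃ p1)) ⊃ (p1 ∨ p3)) ≡ ¬¬p2 = 5/6 ≡ 1 = 5/6

5/6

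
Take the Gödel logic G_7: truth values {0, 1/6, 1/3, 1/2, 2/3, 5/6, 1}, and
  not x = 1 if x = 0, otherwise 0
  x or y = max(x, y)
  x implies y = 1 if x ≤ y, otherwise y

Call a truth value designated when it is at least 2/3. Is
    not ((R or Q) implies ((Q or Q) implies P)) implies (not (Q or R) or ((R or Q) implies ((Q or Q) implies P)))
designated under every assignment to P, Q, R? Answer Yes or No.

No

Counterexample: take P = 0, Q = 1/6, R = 0.
R or Q = 0 or 1/6 = 1/6
Q or Q = 1/6 or 1/6 = 1/6
(Q or Q) implies P = 1/6 implies 0 = 0
(R or Q) implies ((Q or Q) implies P) = 1/6 implies 0 = 0
not ((R or Q) implies ((Q or Q) implies P)) = not 0 = 1
Q or R = 1/6 or 0 = 1/6
not (Q or R) = not 1/6 = 0
not (Q or R) or ((R or Q) implies ((Q or Q) implies P)) = 0 or 0 = 0
not ((R or Q) implies ((Q or Q) implies P)) implies (not (Q or R) or ((R or Q) implies ((Q or Q) implies P))) = 1 implies 0 = 0
This gives 0, which is below 2/3.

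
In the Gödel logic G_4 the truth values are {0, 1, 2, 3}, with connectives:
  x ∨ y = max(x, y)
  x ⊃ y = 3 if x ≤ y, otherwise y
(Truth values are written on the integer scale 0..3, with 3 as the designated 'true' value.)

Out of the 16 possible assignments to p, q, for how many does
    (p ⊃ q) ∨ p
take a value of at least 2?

p = 0, q = 0 ↦ 3  ≥
p = 0, q = 1 ↦ 3  ≥
p = 0, q = 2 ↦ 3  ≥
p = 0, q = 3 ↦ 3  ≥
p = 1, q = 0 ↦ 1  <
p = 1, q = 1 ↦ 3  ≥
p = 1, q = 2 ↦ 3  ≥
p = 1, q = 3 ↦ 3  ≥
p = 2, q = 0 ↦ 2  ≥
p = 2, q = 1 ↦ 2  ≥
p = 2, q = 2 ↦ 3  ≥
p = 2, q = 3 ↦ 3  ≥
p = 3, q = 0 ↦ 3  ≥
p = 3, q = 1 ↦ 3  ≥
p = 3, q = 2 ↦ 3  ≥
p = 3, q = 3 ↦ 3  ≥
So 15 of the 16 assignments meet the threshold.

15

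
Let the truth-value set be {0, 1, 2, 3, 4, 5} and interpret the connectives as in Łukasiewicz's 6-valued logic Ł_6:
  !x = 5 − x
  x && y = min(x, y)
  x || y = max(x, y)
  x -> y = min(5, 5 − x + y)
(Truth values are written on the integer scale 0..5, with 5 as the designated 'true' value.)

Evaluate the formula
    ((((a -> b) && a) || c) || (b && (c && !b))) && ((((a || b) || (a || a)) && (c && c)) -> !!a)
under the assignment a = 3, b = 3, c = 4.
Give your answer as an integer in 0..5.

a -> b = 3 -> 3 = 5
(a -> b) && a = 5 && 3 = 3
((a -> b) && a) || c = 3 || 4 = 4
!b = !3 = 2
c && !b = 4 && 2 = 2
b && (c && !b) = 3 && 2 = 2
(((a -> b) && a) || c) || (b && (c && !b)) = 4 || 2 = 4
a || b = 3 || 3 = 3
a || a = 3 || 3 = 3
(a || b) || (a || a) = 3 || 3 = 3
c && c = 4 && 4 = 4
((a || b) || (a || a)) && (c && c) = 3 && 4 = 3
!a = !3 = 2
!!a = !2 = 3
(((a || b) || (a || a)) && (c && c)) -> !!a = 3 -> 3 = 5
((((a -> b) && a) || c) || (b && (c && !b))) && ((((a || b) || (a || a)) && (c && c)) -> !!a) = 4 && 5 = 4

4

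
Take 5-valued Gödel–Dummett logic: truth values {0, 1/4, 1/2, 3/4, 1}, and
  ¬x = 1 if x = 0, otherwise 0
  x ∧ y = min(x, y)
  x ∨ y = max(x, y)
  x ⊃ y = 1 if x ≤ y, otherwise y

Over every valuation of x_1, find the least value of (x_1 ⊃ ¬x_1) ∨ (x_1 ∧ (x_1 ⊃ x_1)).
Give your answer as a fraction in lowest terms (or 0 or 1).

1/4

Take x_1 = 1/4:
¬x_1 = ¬1/4 = 0
x_1 ⊃ ¬x_1 = 1/4 ⊃ 0 = 0
x_1 ⊃ x_1 = 1/4 ⊃ 1/4 = 1
x_1 ∧ (x_1 ⊃ x_1) = 1/4 ∧ 1 = 1/4
(x_1 ⊃ ¬x_1) ∨ (x_1 ∧ (x_1 ⊃ x_1)) = 0 ∨ 1/4 = 1/4
No assignment yields a value below 1/4, so this is the minimum.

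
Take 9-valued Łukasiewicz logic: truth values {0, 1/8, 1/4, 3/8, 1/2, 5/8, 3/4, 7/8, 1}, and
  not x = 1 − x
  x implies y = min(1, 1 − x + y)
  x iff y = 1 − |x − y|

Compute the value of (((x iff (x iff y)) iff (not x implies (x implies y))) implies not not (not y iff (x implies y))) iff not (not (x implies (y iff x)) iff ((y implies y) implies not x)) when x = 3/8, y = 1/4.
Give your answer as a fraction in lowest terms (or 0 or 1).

5/8

x iff y = 3/8 iff 1/4 = 7/8
x iff (x iff y) = 3/8 iff 7/8 = 1/2
not x = not 3/8 = 5/8
x implies y = 3/8 implies 1/4 = 7/8
not x implies (x implies y) = 5/8 implies 7/8 = 1
(x iff (x iff y)) iff (not x implies (x implies y)) = 1/2 iff 1 = 1/2
not y = not 1/4 = 3/4
x implies y = 3/8 implies 1/4 = 7/8
not y iff (x implies y) = 3/4 iff 7/8 = 7/8
not (not y iff (x implies y)) = not 7/8 = 1/8
not not (not y iff (x implies y)) = not 1/8 = 7/8
((x iff (x iff y)) iff (not x implies (x implies y))) implies not not (not y iff (x implies y)) = 1/2 implies 7/8 = 1
y iff x = 1/4 iff 3/8 = 7/8
x implies (y iff x) = 3/8 implies 7/8 = 1
not (x implies (y iff x)) = not 1 = 0
y implies y = 1/4 implies 1/4 = 1
not x = not 3/8 = 5/8
(y implies y) implies not x = 1 implies 5/8 = 5/8
not (x implies (y iff x)) iff ((y implies y) implies not x) = 0 iff 5/8 = 3/8
not (not (x implies (y iff x)) iff ((y implies y) implies not x)) = not 3/8 = 5/8
(((x iff (x iff y)) iff (not x implies (x implies y))) implies not not (not y iff (x implies y))) iff not (not (x implies (y iff x)) iff ((y implies y) implies not x)) = 1 iff 5/8 = 5/8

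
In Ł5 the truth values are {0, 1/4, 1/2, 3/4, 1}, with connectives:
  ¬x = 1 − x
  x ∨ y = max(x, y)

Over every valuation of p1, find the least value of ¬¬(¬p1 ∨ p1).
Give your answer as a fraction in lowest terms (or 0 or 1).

1/2

Take p1 = 1/2:
¬p1 = ¬1/2 = 1/2
¬p1 ∨ p1 = 1/2 ∨ 1/2 = 1/2
¬(¬p1 ∨ p1) = ¬1/2 = 1/2
¬¬(¬p1 ∨ p1) = ¬1/2 = 1/2
No assignment yields a value below 1/2, so this is the minimum.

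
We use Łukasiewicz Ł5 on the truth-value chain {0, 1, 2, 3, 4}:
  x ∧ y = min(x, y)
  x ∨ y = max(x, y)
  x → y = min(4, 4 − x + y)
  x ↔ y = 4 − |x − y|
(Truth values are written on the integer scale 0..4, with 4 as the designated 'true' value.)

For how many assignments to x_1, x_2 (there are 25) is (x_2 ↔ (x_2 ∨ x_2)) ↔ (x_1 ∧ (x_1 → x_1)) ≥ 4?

5

value 4: 5 assignments (counts)
value 3: 5 assignments
value 2: 5 assignments
value 1: 5 assignments
value 0: 5 assignments
So 5 of the 25 assignments meet the threshold.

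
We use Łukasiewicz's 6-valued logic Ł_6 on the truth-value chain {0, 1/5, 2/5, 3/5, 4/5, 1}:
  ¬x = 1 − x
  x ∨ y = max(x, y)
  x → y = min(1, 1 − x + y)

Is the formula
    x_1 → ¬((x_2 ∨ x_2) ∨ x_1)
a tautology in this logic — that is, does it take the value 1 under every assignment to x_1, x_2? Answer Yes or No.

No

Counterexample: take x_1 = 1/5, x_2 = 1.
x_2 ∨ x_2 = 1 ∨ 1 = 1
(x_2 ∨ x_2) ∨ x_1 = 1 ∨ 1/5 = 1
¬((x_2 ∨ x_2) ∨ x_1) = ¬1 = 0
x_1 → ¬((x_2 ∨ x_2) ∨ x_1) = 1/5 → 0 = 4/5
This gives 4/5 ≠ 1.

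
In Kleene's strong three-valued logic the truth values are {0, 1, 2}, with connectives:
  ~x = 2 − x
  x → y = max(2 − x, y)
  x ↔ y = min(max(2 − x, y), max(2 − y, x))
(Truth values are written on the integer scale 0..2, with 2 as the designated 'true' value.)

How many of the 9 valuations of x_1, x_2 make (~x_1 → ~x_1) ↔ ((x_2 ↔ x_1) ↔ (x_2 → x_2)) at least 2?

2

x_1 = 0, x_2 = 0 ↦ 2  ≥
x_1 = 0, x_2 = 1 ↦ 1  <
x_1 = 0, x_2 = 2 ↦ 0  <
x_1 = 1, x_2 = 0 ↦ 1  <
x_1 = 1, x_2 = 1 ↦ 1  <
x_1 = 1, x_2 = 2 ↦ 1  <
x_1 = 2, x_2 = 0 ↦ 0  <
x_1 = 2, x_2 = 1 ↦ 1  <
x_1 = 2, x_2 = 2 ↦ 2  ≥
So 2 of the 9 assignments meet the threshold.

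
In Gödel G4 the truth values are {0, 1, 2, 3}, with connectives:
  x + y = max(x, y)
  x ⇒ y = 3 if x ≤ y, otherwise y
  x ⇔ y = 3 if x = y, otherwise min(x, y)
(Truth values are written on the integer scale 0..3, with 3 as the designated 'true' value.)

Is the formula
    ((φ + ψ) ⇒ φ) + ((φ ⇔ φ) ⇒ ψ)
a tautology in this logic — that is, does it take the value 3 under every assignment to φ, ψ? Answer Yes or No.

Counterexample: take φ = 0, ψ = 1.
φ + ψ = 0 + 1 = 1
(φ + ψ) ⇒ φ = 1 ⇒ 0 = 0
φ ⇔ φ = 0 ⇔ 0 = 3
(φ ⇔ φ) ⇒ ψ = 3 ⇒ 1 = 1
((φ + ψ) ⇒ φ) + ((φ ⇔ φ) ⇒ ψ) = 0 + 1 = 1
This gives 1 ≠ 3.

No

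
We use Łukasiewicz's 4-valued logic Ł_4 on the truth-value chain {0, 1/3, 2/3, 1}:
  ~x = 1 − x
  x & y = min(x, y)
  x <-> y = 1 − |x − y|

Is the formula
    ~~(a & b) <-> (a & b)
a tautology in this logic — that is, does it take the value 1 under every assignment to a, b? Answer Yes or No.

a = 0, b = 0 ↦ 1
a = 0, b = 1/3 ↦ 1
a = 0, b = 2/3 ↦ 1
a = 0, b = 1 ↦ 1
a = 1/3, b = 0 ↦ 1
a = 1/3, b = 1/3 ↦ 1
a = 1/3, b = 2/3 ↦ 1
a = 1/3, b = 1 ↦ 1
a = 2/3, b = 0 ↦ 1
a = 2/3, b = 1/3 ↦ 1
a = 2/3, b = 2/3 ↦ 1
a = 2/3, b = 1 ↦ 1
a = 1, b = 0 ↦ 1
a = 1, b = 1/3 ↦ 1
a = 1, b = 2/3 ↦ 1
a = 1, b = 1 ↦ 1
Every assignment gives a value ≥ 1.

Yes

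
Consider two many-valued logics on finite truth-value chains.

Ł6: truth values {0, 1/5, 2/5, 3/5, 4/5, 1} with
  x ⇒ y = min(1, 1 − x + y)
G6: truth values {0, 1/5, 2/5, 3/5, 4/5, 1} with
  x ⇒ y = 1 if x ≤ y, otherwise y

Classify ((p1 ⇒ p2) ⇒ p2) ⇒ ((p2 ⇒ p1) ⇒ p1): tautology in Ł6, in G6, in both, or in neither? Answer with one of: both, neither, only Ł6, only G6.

In Ł6: every assignment gives 1 — tautology.
In G6: at p1 = 1/5, p2 = 0 the value is 1/5 — not a tautology.

only Ł6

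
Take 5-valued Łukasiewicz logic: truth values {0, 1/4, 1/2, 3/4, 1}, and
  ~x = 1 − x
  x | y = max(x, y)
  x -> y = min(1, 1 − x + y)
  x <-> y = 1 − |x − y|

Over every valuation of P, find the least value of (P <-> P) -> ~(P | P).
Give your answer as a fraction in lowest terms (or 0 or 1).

0

Take P = 1:
P <-> P = 1 <-> 1 = 1
P | P = 1 | 1 = 1
~(P | P) = ~1 = 0
(P <-> P) -> ~(P | P) = 1 -> 0 = 0
No assignment yields a value below 0, so this is the minimum.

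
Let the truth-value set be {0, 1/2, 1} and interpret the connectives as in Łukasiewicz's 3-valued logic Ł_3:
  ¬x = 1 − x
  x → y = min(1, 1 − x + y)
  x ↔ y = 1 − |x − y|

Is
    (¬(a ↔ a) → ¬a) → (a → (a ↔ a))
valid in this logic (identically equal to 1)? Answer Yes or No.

Yes

a = 0 ↦ 1
a = 1/2 ↦ 1
a = 1 ↦ 1
Every assignment gives a value ≥ 1.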